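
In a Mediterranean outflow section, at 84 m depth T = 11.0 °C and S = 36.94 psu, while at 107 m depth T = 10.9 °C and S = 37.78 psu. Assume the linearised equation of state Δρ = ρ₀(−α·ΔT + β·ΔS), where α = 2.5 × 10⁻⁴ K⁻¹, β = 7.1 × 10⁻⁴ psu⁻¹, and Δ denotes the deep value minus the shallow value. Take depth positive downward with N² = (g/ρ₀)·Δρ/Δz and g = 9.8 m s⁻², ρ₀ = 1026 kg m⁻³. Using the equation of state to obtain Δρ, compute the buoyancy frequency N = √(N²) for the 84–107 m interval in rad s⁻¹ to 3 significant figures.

ΔT = -0.1 K, ΔS = +0.84 psu (deep − shallow).
Δρ/ρ₀ = −αΔT + βΔS = 2.50 × 10⁻⁵ + 5.964 × 10⁻⁴ = 6.214 × 10⁻⁴, so Δρ ≈ 0.6376 kg m⁻³.
N² = (g/ρ₀)·Δρ/Δz = g·(Δρ/ρ₀)/Δz = 9.8 × 6.214 × 10⁻⁴ / 23 = 2.6477 × 10⁻⁴ s⁻².
N = √(2.6477 × 10⁻⁴) = 0.016272 rad s⁻¹ ≈ 0.0163 rad s⁻¹.

0.0163 rad s⁻¹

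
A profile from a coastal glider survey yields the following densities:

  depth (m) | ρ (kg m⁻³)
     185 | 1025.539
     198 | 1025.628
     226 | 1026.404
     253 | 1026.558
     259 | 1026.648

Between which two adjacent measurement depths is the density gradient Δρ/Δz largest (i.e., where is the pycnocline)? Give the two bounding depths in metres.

Compute the density gradient over each adjacent pair:
  185–198 m: Δρ/Δz = 0.089/13 = 6.8 × 10⁻³ kg m⁻⁴
  198–226 m: Δρ/Δz = 0.776/28 = 0.028 kg m⁻⁴
  226–253 m: Δρ/Δz = 0.154/27 = 5.7 × 10⁻³ kg m⁻⁴
  253–259 m: Δρ/Δz = 0.090/6 = 0.015 kg m⁻⁴
The largest gradient is in the 198–226 m interval — the pycnocline.

198–226 m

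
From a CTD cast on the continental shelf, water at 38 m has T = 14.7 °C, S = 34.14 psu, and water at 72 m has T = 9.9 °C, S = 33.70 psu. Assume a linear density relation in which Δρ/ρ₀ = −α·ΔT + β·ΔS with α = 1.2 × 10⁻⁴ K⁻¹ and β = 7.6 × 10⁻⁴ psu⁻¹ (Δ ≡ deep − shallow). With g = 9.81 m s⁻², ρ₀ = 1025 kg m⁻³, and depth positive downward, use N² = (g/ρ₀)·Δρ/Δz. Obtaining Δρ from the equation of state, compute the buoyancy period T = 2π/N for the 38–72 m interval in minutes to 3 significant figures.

ΔT = -4.8 K, ΔS = -0.44 psu (deep − shallow).
Δρ/ρ₀ = −αΔT + βΔS = 5.76 × 10⁻⁴ − 3.344 × 10⁻⁴ = 2.416 × 10⁻⁴, so Δρ ≈ 0.2476 kg m⁻³.
N² = (g/ρ₀)·Δρ/Δz = g·(Δρ/ρ₀)/Δz = 9.81 × 2.416 × 10⁻⁴ / 34 = 6.9709 × 10⁻⁵ s⁻².
N = √(6.9709 × 10⁻⁵) = 8.3492 × 10⁻³ rad s⁻¹ → T = 2π/N = 752.55 s = 12.542 min ≈ 12.5 min.

12.5 min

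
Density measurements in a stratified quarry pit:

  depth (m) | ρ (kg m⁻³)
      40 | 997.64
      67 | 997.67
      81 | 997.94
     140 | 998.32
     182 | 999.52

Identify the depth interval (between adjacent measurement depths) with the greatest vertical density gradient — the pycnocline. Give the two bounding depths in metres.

140–182 m

Compute the density gradient over each adjacent pair:
  40–67 m: Δρ/Δz = 0.03/27 = 1.1 × 10⁻³ kg m⁻⁴
  67–81 m: Δρ/Δz = 0.27/14 = 0.019 kg m⁻⁴
  81–140 m: Δρ/Δz = 0.38/59 = 6.4 × 10⁻³ kg m⁻⁴
  140–182 m: Δρ/Δz = 1.20/42 = 0.029 kg m⁻⁴
The largest gradient is in the 140–182 m interval — the pycnocline.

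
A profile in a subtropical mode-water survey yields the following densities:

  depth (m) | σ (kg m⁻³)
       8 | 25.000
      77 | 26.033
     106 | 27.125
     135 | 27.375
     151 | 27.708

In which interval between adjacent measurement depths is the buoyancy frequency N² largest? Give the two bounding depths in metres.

77–106 m

Compute the density gradient over each adjacent pair:
  8–77 m: Δρ/Δz = 1.033/69 = 0.015 kg m⁻⁴
  77–106 m: Δρ/Δz = 1.092/29 = 0.038 kg m⁻⁴
  106–135 m: Δρ/Δz = 0.250/29 = 8.6 × 10⁻³ kg m⁻⁴
  135–151 m: Δρ/Δz = 0.333/16 = 0.021 kg m⁻⁴
The largest gradient is in the 77–106 m interval — the pycnocline.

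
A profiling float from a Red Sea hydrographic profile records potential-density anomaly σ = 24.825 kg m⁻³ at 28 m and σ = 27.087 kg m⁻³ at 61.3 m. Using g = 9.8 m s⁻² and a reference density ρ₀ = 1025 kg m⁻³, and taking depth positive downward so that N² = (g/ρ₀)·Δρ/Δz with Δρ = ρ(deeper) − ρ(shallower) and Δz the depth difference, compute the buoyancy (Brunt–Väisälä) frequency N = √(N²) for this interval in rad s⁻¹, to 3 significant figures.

Δρ = 1027.087 − 1024.825 = 2.262 kg m⁻³ over Δz = 61.3 − 28 = 33.3 m.
N² = (9.8/1025) × (2.262/33.3) = 6.4946 × 10⁻⁴ s⁻².
N = √(6.4946 × 10⁻⁴) = 0.025485 rad s⁻¹ ≈ 0.0255 rad s⁻¹.
Since Δρ > 0 the layer is stably stratified.

0.0255 rad s⁻¹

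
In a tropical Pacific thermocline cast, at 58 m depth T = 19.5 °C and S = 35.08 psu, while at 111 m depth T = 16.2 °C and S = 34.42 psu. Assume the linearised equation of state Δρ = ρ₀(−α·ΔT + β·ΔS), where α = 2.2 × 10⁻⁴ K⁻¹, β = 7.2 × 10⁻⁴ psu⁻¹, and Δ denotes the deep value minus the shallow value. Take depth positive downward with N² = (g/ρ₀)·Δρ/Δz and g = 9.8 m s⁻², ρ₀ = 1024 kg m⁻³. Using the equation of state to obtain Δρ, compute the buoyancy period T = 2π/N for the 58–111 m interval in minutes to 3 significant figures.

15.4 min

ΔT = -3.3 K, ΔS = -0.66 psu (deep − shallow).
Δρ/ρ₀ = −αΔT + βΔS = 7.26 × 10⁻⁴ − 4.752 × 10⁻⁴ = 2.508 × 10⁻⁴, so Δρ ≈ 0.2568 kg m⁻³.
N² = (g/ρ₀)·Δρ/Δz = g·(Δρ/ρ₀)/Δz = 9.8 × 2.508 × 10⁻⁴ / 53 = 4.6374 × 10⁻⁵ s⁻².
N = √(4.6374 × 10⁻⁵) = 6.8098 × 10⁻³ rad s⁻¹ → T = 2π/N = 922.67 s = 15.378 min ≈ 15.4 min.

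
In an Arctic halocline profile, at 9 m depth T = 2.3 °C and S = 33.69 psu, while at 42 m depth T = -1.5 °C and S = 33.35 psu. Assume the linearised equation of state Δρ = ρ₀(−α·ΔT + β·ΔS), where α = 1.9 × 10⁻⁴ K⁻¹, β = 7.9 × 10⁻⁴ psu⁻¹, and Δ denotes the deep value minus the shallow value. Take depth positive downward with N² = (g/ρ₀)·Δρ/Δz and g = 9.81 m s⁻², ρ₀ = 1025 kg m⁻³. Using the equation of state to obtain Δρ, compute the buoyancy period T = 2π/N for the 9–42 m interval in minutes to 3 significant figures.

9.02 min

ΔT = -3.8 K, ΔS = -0.34 psu (deep − shallow).
Δρ/ρ₀ = −αΔT + βΔS = 7.22 × 10⁻⁴ − 2.686 × 10⁻⁴ = 4.534 × 10⁻⁴, so Δρ ≈ 0.4647 kg m⁻³.
N² = (g/ρ₀)·Δρ/Δz = g·(Δρ/ρ₀)/Δz = 9.81 × 4.534 × 10⁻⁴ / 33 = 1.3478 × 10⁻⁴ s⁻².
N = √(1.3478 × 10⁻⁴) = 0.011609 rad s⁻¹ → T = 2π/N = 541.23 s = 9.0205 min ≈ 9.02 min.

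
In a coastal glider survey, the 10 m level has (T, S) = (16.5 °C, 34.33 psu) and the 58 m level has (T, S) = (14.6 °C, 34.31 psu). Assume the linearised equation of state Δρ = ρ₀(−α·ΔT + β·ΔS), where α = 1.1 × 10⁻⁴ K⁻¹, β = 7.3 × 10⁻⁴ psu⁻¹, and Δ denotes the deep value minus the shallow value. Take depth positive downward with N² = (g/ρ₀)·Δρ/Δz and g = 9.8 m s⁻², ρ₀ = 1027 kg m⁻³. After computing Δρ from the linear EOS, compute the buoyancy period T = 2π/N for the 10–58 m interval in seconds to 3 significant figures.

ΔT = -1.9 K, ΔS = -0.02 psu (deep − shallow).
Δρ/ρ₀ = −αΔT + βΔS = 2.09 × 10⁻⁴ − 1.46 × 10⁻⁵ = 1.944 × 10⁻⁴, so Δρ ≈ 0.1996 kg m⁻³.
N² = (g/ρ₀)·Δρ/Δz = g·(Δρ/ρ₀)/Δz = 9.8 × 1.944 × 10⁻⁴ / 48 = 3.9690 × 10⁻⁵ s⁻².
N = √(3.9690 × 10⁻⁵) = 6.3000 × 10⁻³ rad s⁻¹ → T = 2π/N = 997.33 s ≈ 997 s.

997 s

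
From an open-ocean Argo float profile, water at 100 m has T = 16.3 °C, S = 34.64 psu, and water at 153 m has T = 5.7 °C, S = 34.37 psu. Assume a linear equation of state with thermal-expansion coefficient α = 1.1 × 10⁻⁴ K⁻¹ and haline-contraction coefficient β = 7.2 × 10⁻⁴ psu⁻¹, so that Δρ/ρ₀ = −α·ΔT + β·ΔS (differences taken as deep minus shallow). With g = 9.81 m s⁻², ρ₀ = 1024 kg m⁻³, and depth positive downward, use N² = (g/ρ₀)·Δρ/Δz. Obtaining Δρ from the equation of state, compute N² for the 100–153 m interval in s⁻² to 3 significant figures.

ΔT = -10.6 K, ΔS = -0.27 psu (deep − shallow).
Δρ/ρ₀ = −αΔT + βΔS = 1.166 × 10⁻³ − 1.944 × 10⁻⁴ = 9.716 × 10⁻⁴, so Δρ ≈ 0.9949 kg m⁻³.
N² = (g/ρ₀)·Δρ/Δz = g·(Δρ/ρ₀)/Δz = 9.81 × 9.716 × 10⁻⁴ / 53 = 1.7984 × 10⁻⁴ s⁻² ≈ 1.80 × 10⁻⁴ s⁻².

1.80 × 10⁻⁴ s⁻²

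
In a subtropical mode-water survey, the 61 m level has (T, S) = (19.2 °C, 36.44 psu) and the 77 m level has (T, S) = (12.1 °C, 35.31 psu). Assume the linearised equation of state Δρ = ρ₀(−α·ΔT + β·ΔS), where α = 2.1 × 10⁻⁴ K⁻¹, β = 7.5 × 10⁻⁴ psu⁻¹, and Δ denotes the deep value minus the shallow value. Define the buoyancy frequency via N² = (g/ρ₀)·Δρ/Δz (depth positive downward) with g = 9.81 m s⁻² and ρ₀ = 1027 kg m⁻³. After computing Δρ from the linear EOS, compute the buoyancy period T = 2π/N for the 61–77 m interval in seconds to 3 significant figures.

ΔT = -7.1 K, ΔS = -1.13 psu (deep − shallow).
Δρ/ρ₀ = −αΔT + βΔS = 1.491 × 10⁻³ − 8.475 × 10⁻⁴ = 6.435 × 10⁻⁴, so Δρ ≈ 0.6609 kg m⁻³.
N² = (g/ρ₀)·Δρ/Δz = g·(Δρ/ρ₀)/Δz = 9.81 × 6.435 × 10⁻⁴ / 16 = 3.9455 × 10⁻⁴ s⁻².
N = √(3.9455 × 10⁻⁴) = 0.019863 rad s⁻¹ → T = 2π/N = 316.33 s ≈ 316 s.

316 s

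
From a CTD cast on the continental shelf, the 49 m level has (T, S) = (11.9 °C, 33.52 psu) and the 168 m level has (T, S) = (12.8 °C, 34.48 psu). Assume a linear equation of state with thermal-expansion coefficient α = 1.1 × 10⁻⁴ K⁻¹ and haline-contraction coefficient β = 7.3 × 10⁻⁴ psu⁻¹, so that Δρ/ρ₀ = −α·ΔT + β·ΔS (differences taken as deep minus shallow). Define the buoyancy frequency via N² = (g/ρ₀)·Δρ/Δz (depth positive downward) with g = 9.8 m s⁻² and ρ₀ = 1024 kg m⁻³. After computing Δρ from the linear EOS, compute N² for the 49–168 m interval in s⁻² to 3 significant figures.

ΔT = +0.9 K, ΔS = +0.96 psu (deep − shallow).
Δρ/ρ₀ = −αΔT + βΔS = -9.90 × 10⁻⁵ + 7.008 × 10⁻⁴ = 6.018 × 10⁻⁴, so Δρ ≈ 0.6162 kg m⁻³.
N² = (g/ρ₀)·Δρ/Δz = g·(Δρ/ρ₀)/Δz = 9.8 × 6.018 × 10⁻⁴ / 119 = 4.9560 × 10⁻⁵ s⁻² ≈ 4.96 × 10⁻⁵ s⁻².

4.96 × 10⁻⁵ s⁻²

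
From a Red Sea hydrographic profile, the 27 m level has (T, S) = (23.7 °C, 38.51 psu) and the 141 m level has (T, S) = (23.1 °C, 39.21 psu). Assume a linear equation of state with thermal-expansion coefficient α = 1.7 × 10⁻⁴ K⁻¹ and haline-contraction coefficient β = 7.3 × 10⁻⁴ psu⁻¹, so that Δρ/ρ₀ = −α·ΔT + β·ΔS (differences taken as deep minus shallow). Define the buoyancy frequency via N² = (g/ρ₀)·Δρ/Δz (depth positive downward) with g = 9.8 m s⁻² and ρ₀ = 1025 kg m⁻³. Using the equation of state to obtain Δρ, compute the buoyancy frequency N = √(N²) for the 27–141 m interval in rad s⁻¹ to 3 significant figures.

7.26 × 10⁻³ rad s⁻¹

ΔT = -0.6 K, ΔS = +0.70 psu (deep − shallow).
Δρ/ρ₀ = −αΔT + βΔS = 1.02 × 10⁻⁴ + 5.11 × 10⁻⁴ = 6.13 × 10⁻⁴, so Δρ ≈ 0.6283 kg m⁻³.
N² = (g/ρ₀)·Δρ/Δz = g·(Δρ/ρ₀)/Δz = 9.8 × 6.13 × 10⁻⁴ / 114 = 5.2696 × 10⁻⁵ s⁻².
N = √(5.2696 × 10⁻⁵) = 7.2592 × 10⁻³ rad s⁻¹ ≈ 7.26 × 10⁻³ rad s⁻¹.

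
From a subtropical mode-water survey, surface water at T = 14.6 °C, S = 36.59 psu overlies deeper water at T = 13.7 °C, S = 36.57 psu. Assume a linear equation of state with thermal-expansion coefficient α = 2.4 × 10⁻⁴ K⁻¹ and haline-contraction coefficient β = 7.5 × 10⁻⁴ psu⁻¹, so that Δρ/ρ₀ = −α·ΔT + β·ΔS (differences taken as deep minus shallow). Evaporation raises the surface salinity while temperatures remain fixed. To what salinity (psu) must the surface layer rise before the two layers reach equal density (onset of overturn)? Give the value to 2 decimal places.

Neutral buoyancy requires −α(T_deep − T_surf) + β(S_deep − S_surf′) = 0.
S_surf′ = S_deep − (α/β)·ΔT = 36.57 − (2.4 × 10⁻⁴/7.5 × 10⁻⁴)·(-0.9) = 36.8580 psu.
Increase required: 36.8580 − 36.59 = 0.2680 psu.

36.86 psu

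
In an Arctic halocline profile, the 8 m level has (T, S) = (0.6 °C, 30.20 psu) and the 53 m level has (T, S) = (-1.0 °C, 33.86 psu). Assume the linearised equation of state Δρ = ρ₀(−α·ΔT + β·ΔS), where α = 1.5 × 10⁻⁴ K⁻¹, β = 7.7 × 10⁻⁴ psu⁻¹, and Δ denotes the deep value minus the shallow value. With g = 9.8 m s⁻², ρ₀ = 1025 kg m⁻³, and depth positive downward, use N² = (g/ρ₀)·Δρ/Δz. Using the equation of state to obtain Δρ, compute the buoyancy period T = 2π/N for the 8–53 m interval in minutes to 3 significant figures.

ΔT = -1.6 K, ΔS = +3.66 psu (deep − shallow).
Δρ/ρ₀ = −αΔT + βΔS = 2.40 × 10⁻⁴ + 2.8182 × 10⁻³ = 3.0582 × 10⁻³, so Δρ ≈ 3.135 kg m⁻³.
N² = (g/ρ₀)·Δρ/Δz = g·(Δρ/ρ₀)/Δz = 9.8 × 3.0582 × 10⁻³ / 45 = 6.6601 × 10⁻⁴ s⁻².
N = √(6.6601 × 10⁻⁴) = 0.025807 rad s⁻¹ → T = 2π/N = 243.47 s = 4.0578 min ≈ 4.06 min.

4.06 min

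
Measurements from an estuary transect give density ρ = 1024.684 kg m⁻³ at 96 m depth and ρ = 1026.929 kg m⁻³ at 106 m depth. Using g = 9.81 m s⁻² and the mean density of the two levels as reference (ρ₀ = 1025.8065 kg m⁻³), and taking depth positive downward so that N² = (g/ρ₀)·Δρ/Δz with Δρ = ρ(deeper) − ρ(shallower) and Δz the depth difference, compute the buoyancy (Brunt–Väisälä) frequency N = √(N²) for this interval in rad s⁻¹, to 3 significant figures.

0.0463 rad s⁻¹

Δρ = 1026.929 − 1024.684 = 2.245 kg m⁻³ over Δz = 106 − 96 = 10 m.
N² = (9.81/1025.8065) × (2.245/10) = 2.1469 × 10⁻³ s⁻².
N = √(2.1469 × 10⁻³) = 0.046335 rad s⁻¹ ≈ 0.0463 rad s⁻¹.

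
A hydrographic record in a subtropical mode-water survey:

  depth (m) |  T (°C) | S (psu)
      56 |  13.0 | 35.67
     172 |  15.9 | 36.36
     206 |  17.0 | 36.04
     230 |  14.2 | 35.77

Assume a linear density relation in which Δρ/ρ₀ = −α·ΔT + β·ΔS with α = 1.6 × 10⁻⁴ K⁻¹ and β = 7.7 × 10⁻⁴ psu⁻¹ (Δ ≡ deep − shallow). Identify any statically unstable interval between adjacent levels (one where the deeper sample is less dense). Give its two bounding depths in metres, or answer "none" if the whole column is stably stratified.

Evaluate Δρ/ρ₀ = −αΔT + βΔS across each adjacent pair:
  56–172 m: −αΔT+βΔS = −(1.6 × 10⁻⁴)(+2.9)+(7.7 × 10⁻⁴)(+0.69) = 6.7 × 10⁻⁵ → stable
  172–206 m: −αΔT+βΔS = −(1.6 × 10⁻⁴)(+1.1)+(7.7 × 10⁻⁴)(-0.32) = -4.2 × 10⁻⁴ → UNSTABLE
  206–230 m: −αΔT+βΔS = −(1.6 × 10⁻⁴)(-2.8)+(7.7 × 10⁻⁴)(-0.27) = 2.4 × 10⁻⁴ → stable
The 172–206 m interval has Δρ < 0: lighter water underlies denser water.

172–206 m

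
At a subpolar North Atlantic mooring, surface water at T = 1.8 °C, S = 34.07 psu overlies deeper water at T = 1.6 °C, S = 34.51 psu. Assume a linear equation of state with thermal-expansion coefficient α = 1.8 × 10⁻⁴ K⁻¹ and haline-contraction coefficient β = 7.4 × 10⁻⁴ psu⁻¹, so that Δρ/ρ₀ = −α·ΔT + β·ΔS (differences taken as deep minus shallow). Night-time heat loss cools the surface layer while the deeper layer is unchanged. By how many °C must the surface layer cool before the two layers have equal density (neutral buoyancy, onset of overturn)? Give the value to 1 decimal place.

2.0 °C

Neutral buoyancy requires Δρ = 0, i.e. −α(T_deep − T_surf′) + β(S_deep − S_surf) = 0.
T_surf′ = T_deep − (β/α)·ΔS = 1.6 − (7.4 × 10⁻⁴/1.8 × 10⁻⁴)·(+0.44) = -0.209 °C.
Cooling required: 1.8 − (-0.209) = 2.009 °C.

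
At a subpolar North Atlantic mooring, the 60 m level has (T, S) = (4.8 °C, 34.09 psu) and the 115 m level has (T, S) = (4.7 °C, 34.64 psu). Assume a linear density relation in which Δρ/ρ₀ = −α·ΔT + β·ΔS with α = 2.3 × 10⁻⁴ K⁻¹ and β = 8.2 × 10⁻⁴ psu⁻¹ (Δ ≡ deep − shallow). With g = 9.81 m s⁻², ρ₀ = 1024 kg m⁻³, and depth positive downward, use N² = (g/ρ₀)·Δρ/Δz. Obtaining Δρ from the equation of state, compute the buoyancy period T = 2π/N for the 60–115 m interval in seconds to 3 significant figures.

ΔT = -0.1 K, ΔS = +0.55 psu (deep − shallow).
Δρ/ρ₀ = −αΔT + βΔS = 2.30 × 10⁻⁵ + 4.51 × 10⁻⁴ = 4.74 × 10⁻⁴, so Δρ ≈ 0.4854 kg m⁻³.
N² = (g/ρ₀)·Δρ/Δz = g·(Δρ/ρ₀)/Δz = 9.81 × 4.74 × 10⁻⁴ / 55 = 8.4544 × 10⁻⁵ s⁻².
N = √(8.4544 × 10⁻⁵) = 9.1948 × 10⁻³ rad s⁻¹ → T = 2π/N = 683.34 s ≈ 683 s.

683 s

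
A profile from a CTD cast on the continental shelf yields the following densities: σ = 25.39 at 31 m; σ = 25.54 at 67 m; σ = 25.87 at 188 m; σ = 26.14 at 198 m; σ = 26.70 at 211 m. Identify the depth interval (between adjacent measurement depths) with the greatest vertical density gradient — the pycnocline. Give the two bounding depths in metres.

198–211 m

Compute the density gradient over each adjacent pair:
  31–67 m: Δρ/Δz = 0.15/36 = 4.2 × 10⁻³ kg m⁻⁴
  67–188 m: Δρ/Δz = 0.33/121 = 2.7 × 10⁻³ kg m⁻⁴
  188–198 m: Δρ/Δz = 0.27/10 = 0.027 kg m⁻⁴
  198–211 m: Δρ/Δz = 0.56/13 = 0.043 kg m⁻⁴
The largest gradient is in the 198–211 m interval — the pycnocline.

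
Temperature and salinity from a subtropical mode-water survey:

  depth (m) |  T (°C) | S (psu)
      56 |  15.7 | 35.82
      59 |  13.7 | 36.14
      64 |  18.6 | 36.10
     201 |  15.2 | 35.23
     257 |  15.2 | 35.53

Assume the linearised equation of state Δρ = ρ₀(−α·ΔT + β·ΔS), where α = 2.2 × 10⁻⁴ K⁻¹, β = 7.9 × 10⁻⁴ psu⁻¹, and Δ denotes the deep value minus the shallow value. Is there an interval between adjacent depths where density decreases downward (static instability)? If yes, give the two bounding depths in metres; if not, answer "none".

59–64 m

Evaluate Δρ/ρ₀ = −αΔT + βΔS across each adjacent pair:
  56–59 m: −αΔT+βΔS = −(2.2 × 10⁻⁴)(-2.0)+(7.9 × 10⁻⁴)(+0.32) = 6.9 × 10⁻⁴ → stable
  59–64 m: −αΔT+βΔS = −(2.2 × 10⁻⁴)(+4.9)+(7.9 × 10⁻⁴)(-0.04) = -1.1 × 10⁻³ → UNSTABLE
  64–201 m: −αΔT+βΔS = −(2.2 × 10⁻⁴)(-3.4)+(7.9 × 10⁻⁴)(-0.87) = 6.1 × 10⁻⁵ → stable
  201–257 m: −αΔT+βΔS = −(2.2 × 10⁻⁴)(+0.0)+(7.9 × 10⁻⁴)(+0.30) = 2.4 × 10⁻⁴ → stable
The 59–64 m interval has Δρ < 0: lighter water underlies denser water.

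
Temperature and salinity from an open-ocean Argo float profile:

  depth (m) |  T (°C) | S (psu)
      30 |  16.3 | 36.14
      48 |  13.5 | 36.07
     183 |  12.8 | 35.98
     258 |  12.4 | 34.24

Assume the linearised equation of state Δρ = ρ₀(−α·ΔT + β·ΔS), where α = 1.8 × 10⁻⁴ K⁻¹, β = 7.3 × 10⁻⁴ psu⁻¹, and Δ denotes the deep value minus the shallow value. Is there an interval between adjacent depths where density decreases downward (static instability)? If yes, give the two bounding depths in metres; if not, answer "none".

Evaluate Δρ/ρ₀ = −αΔT + βΔS across each adjacent pair:
  30–48 m: −αΔT+βΔS = −(1.8 × 10⁻⁴)(-2.8)+(7.3 × 10⁻⁴)(-0.07) = 4.5 × 10⁻⁴ → stable
  48–183 m: −αΔT+βΔS = −(1.8 × 10⁻⁴)(-0.7)+(7.3 × 10⁻⁴)(-0.09) = 6.0 × 10⁻⁵ → stable
  183–258 m: −αΔT+βΔS = −(1.8 × 10⁻⁴)(-0.4)+(7.3 × 10⁻⁴)(-1.74) = -1.2 × 10⁻³ → UNSTABLE
The 183–258 m interval has Δρ < 0: lighter water underlies denser water.

183–258 m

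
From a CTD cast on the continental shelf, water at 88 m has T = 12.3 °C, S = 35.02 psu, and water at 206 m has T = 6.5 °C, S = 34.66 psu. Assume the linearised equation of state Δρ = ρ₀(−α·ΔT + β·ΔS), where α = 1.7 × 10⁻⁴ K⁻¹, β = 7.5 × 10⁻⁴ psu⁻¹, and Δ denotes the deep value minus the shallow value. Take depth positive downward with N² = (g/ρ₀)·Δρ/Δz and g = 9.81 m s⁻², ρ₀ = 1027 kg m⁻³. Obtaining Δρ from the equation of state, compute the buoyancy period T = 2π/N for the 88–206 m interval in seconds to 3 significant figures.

ΔT = -5.8 K, ΔS = -0.36 psu (deep − shallow).
Δρ/ρ₀ = −αΔT + βΔS = 9.86 × 10⁻⁴ − 2.70 × 10⁻⁴ = 7.16 × 10⁻⁴, so Δρ ≈ 0.7353 kg m⁻³.
N² = (g/ρ₀)·Δρ/Δz = g·(Δρ/ρ₀)/Δz = 9.81 × 7.16 × 10⁻⁴ / 118 = 5.9525 × 10⁻⁵ s⁻².
N = √(5.9525 × 10⁻⁵) = 7.7152 × 10⁻³ rad s⁻¹ → T = 2π/N = 814.39 s ≈ 814 s.

814 s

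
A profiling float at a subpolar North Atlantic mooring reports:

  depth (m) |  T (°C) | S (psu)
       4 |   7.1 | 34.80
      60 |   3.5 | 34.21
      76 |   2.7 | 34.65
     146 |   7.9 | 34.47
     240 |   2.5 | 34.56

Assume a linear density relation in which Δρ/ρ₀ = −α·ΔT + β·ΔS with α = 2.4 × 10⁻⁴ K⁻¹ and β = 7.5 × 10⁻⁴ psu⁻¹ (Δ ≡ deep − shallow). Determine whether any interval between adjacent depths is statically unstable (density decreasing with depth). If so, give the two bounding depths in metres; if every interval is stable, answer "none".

Evaluate Δρ/ρ₀ = −αΔT + βΔS across each adjacent pair:
  4–60 m: −αΔT+βΔS = −(2.4 × 10⁻⁴)(-3.6)+(7.5 × 10⁻⁴)(-0.59) = 4.2 × 10⁻⁴ → stable
  60–76 m: −αΔT+βΔS = −(2.4 × 10⁻⁴)(-0.8)+(7.5 × 10⁻⁴)(+0.44) = 5.2 × 10⁻⁴ → stable
  76–146 m: −αΔT+βΔS = −(2.4 × 10⁻⁴)(+5.2)+(7.5 × 10⁻⁴)(-0.18) = -1.4 × 10⁻³ → UNSTABLE
  146–240 m: −αΔT+βΔS = −(2.4 × 10⁻⁴)(-5.4)+(7.5 × 10⁻⁴)(+0.09) = 1.4 × 10⁻³ → stable
The 76–146 m interval has Δρ < 0: lighter water underlies denser water.

76–146 m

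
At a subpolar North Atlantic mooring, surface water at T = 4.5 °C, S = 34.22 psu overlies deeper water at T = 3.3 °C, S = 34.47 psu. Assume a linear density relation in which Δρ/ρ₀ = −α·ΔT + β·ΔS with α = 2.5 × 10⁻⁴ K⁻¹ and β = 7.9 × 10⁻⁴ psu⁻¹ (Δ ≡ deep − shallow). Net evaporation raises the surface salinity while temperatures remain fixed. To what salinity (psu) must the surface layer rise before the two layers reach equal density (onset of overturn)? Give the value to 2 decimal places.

34.85 psu

Neutral buoyancy requires −α(T_deep − T_surf) + β(S_deep − S_surf′) = 0.
S_surf′ = S_deep − (α/β)·ΔT = 34.47 − (2.5 × 10⁻⁴/7.9 × 10⁻⁴)·(-1.2) = 34.8497 psu.
Increase required: 34.8497 − 34.22 = 0.6297 psu.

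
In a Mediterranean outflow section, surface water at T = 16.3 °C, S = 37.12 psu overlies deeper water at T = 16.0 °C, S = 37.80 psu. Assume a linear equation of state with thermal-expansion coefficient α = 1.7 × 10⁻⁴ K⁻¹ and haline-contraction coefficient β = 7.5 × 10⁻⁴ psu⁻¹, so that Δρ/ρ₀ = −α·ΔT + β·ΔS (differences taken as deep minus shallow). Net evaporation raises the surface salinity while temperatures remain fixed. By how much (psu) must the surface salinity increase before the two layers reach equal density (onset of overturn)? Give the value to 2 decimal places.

0.75 psu

Neutral buoyancy requires −α(T_deep − T_surf) + β(S_deep − S_surf′) = 0.
S_surf′ = S_deep − (α/β)·ΔT = 37.80 − (1.7 × 10⁻⁴/7.5 × 10⁻⁴)·(-0.3) = 37.8680 psu.
Increase required: 37.8680 − 37.12 = 0.7480 psu.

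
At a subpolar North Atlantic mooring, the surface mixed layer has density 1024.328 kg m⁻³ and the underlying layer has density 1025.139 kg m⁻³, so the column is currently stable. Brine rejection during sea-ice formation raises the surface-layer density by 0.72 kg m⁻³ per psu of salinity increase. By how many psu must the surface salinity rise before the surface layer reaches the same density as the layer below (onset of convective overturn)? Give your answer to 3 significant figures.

Density deficit of the surface layer: 1025.139 − 1024.328 = 0.811 kg m⁻³.
Required change = 0.811 / 0.72 = 1.13 psu.

1.13 psu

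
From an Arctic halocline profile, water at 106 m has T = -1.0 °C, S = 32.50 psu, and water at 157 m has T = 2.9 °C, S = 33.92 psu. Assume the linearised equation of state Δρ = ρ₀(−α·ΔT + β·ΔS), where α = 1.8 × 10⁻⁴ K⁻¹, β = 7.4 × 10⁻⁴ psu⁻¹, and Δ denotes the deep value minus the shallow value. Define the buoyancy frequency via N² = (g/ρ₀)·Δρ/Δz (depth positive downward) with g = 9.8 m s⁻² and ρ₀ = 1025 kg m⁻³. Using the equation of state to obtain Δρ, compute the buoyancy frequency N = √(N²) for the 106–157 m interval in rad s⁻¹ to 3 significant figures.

ΔT = +3.9 K, ΔS = +1.42 psu (deep − shallow).
Δρ/ρ₀ = −αΔT + βΔS = -7.02 × 10⁻⁴ + 1.0508 × 10⁻³ = 3.488 × 10⁻⁴, so Δρ ≈ 0.3575 kg m⁻³.
N² = (g/ρ₀)·Δρ/Δz = g·(Δρ/ρ₀)/Δz = 9.8 × 3.488 × 10⁻⁴ / 51 = 6.7024 × 10⁻⁵ s⁻².
N = √(6.7024 × 10⁻⁵) = 8.1868 × 10⁻³ rad s⁻¹ ≈ 8.19 × 10⁻³ rad s⁻¹.

8.19 × 10⁻³ rad s⁻¹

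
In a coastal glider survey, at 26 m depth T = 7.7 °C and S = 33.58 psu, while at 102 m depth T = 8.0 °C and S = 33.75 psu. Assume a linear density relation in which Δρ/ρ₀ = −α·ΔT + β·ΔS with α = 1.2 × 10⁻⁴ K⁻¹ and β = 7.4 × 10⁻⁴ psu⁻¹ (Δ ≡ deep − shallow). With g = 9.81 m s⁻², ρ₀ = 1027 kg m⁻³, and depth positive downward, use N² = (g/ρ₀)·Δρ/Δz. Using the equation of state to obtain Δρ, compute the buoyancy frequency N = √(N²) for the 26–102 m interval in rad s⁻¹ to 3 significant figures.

ΔT = +0.3 K, ΔS = +0.17 psu (deep − shallow).
Δρ/ρ₀ = −αΔT + βΔS = -3.60 × 10⁻⁵ + 1.258 × 10⁻⁴ = 8.98 × 10⁻⁵, so Δρ ≈ 0.09222 kg m⁻³.
N² = (g/ρ₀)·Δρ/Δz = g·(Δρ/ρ₀)/Δz = 9.81 × 8.98 × 10⁻⁵ / 76 = 1.1591 × 10⁻⁵ s⁻².
N = √(1.1591 × 10⁻⁵) = 3.4046 × 10⁻³ rad s⁻¹ ≈ 3.40 × 10⁻³ rad s⁻¹.

3.40 × 10⁻³ rad s⁻¹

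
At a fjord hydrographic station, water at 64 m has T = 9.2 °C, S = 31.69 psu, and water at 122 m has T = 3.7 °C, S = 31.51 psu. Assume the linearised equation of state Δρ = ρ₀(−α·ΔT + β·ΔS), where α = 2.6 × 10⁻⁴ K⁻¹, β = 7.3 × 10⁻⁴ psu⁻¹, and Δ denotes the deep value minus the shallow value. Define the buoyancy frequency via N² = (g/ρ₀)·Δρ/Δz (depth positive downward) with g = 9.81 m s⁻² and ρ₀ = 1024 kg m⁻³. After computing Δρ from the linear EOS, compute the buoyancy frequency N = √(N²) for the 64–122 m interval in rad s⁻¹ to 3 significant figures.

0.0148 rad s⁻¹

ΔT = -5.5 K, ΔS = -0.18 psu (deep − shallow).
Δρ/ρ₀ = −αΔT + βΔS = 1.43 × 10⁻³ − 1.314 × 10⁻⁴ = 1.2986 × 10⁻³, so Δρ ≈ 1.330 kg m⁻³.
N² = (g/ρ₀)·Δρ/Δz = g·(Δρ/ρ₀)/Δz = 9.81 × 1.2986 × 10⁻³ / 58 = 2.1964 × 10⁻⁴ s⁻².
N = √(2.1964 × 10⁻⁴) = 0.014820 rad s⁻¹ ≈ 0.0148 rad s⁻¹.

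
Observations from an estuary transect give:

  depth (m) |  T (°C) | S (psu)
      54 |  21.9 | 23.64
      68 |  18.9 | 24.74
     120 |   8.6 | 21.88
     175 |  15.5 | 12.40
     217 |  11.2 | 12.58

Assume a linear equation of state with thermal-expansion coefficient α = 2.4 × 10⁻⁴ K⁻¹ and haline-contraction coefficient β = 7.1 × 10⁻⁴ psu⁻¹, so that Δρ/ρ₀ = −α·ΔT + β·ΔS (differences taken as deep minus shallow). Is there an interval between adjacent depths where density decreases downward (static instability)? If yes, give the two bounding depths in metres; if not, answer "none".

120–175 m

Evaluate Δρ/ρ₀ = −αΔT + βΔS across each adjacent pair:
  54–68 m: −αΔT+βΔS = −(2.4 × 10⁻⁴)(-3.0)+(7.1 × 10⁻⁴)(+1.10) = 1.5 × 10⁻³ → stable
  68–120 m: −αΔT+βΔS = −(2.4 × 10⁻⁴)(-10.3)+(7.1 × 10⁻⁴)(-2.86) = 4.4 × 10⁻⁴ → stable
  120–175 m: −αΔT+βΔS = −(2.4 × 10⁻⁴)(+6.9)+(7.1 × 10⁻⁴)(-9.48) = -8.4 × 10⁻³ → UNSTABLE
  175–217 m: −αΔT+βΔS = −(2.4 × 10⁻⁴)(-4.3)+(7.1 × 10⁻⁴)(+0.18) = 1.2 × 10⁻³ → stable
The 120–175 m interval has Δρ < 0: lighter water underlies denser water.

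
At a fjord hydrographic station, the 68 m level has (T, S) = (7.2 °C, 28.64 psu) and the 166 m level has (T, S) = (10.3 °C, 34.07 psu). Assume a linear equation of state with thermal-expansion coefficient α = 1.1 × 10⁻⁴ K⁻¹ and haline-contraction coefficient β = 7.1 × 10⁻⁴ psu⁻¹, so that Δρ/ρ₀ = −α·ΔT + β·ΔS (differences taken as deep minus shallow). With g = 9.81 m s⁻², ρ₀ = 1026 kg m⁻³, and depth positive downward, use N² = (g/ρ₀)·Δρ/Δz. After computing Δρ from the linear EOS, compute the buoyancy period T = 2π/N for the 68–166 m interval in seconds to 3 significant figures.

335 s

ΔT = +3.1 K, ΔS = +5.43 psu (deep − shallow).
Δρ/ρ₀ = −αΔT + βΔS = -3.41 × 10⁻⁴ + 3.8553 × 10⁻³ = 3.5143 × 10⁻³, so Δρ ≈ 3.606 kg m⁻³.
N² = (g/ρ₀)·Δρ/Δz = g·(Δρ/ρ₀)/Δz = 9.81 × 3.5143 × 10⁻³ / 98 = 3.5179 × 10⁻⁴ s⁻².
N = √(3.5179 × 10⁻⁴) = 0.018756 rad s⁻¹ → T = 2π/N = 335.00 s ≈ 335 s.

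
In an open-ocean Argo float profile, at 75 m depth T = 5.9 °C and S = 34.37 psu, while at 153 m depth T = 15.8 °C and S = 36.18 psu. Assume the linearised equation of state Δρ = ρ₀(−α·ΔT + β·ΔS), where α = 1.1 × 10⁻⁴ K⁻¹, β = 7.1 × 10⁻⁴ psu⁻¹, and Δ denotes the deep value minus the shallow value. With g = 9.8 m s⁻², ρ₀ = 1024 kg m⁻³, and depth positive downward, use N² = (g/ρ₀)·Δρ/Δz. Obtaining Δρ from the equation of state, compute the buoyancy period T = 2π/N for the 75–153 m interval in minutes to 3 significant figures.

21.1 min

ΔT = +9.9 K, ΔS = +1.81 psu (deep − shallow).
Δρ/ρ₀ = −αΔT + βΔS = -1.089 × 10⁻³ + 1.2851 × 10⁻³ = 1.961 × 10⁻⁴, so Δρ ≈ 0.2008 kg m⁻³.
N² = (g/ρ₀)·Δρ/Δz = g·(Δρ/ρ₀)/Δz = 9.8 × 1.961 × 10⁻⁴ / 78 = 2.4638 × 10⁻⁵ s⁻².
N = √(2.4638 × 10⁻⁵) = 4.9637 × 10⁻³ rad s⁻¹ → T = 2π/N = 1.2658 × 10³ s = 21.097 min ≈ 21.1 min.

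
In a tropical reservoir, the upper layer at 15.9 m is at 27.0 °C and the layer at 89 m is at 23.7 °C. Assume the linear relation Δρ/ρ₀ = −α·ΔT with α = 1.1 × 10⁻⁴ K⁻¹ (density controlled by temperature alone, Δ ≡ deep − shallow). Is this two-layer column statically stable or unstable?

stable

ΔT = 23.7 − 27.0 = -3.3 K, so Δρ/ρ₀ = −αΔT = 3.63 × 10⁻⁴.
Δρ/ρ₀ > 0, so Δρ > 0: deeper water is denser → statically stable.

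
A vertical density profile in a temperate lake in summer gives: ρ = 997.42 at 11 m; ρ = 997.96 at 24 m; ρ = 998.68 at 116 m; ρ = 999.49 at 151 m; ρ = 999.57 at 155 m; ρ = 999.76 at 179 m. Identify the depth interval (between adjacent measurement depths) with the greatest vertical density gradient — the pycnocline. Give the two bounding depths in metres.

Compute the density gradient over each adjacent pair:
  11–24 m: Δρ/Δz = 0.54/13 = 0.042 kg m⁻⁴
  24–116 m: Δρ/Δz = 0.72/92 = 7.8 × 10⁻³ kg m⁻⁴
  116–151 m: Δρ/Δz = 0.81/35 = 0.023 kg m⁻⁴
  151–155 m: Δρ/Δz = 0.08/4 = 0.020 kg m⁻⁴
  155–179 m: Δρ/Δz = 0.19/24 = 7.9 × 10⁻³ kg m⁻⁴
The largest gradient is in the 11–24 m interval — the pycnocline.

11–24 m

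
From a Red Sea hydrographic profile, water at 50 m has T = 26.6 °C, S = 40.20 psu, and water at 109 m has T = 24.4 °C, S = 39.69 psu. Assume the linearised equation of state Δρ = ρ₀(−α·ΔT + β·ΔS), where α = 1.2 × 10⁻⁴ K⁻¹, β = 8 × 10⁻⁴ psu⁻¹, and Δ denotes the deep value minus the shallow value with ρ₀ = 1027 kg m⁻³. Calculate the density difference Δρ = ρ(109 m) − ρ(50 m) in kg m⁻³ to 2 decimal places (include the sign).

ΔT = -2.2 K, ΔS = -0.51 psu (deep − shallow).
Δρ/ρ₀ = −(1.2 × 10⁻⁴)(-2.2) + (8 × 10⁻⁴)(-0.51) = -1.44 × 10⁻⁴.
Δρ = 1027 × (-1.44 × 10⁻⁴) = -0.15 kg m⁻³.
Negative Δρ: lighter below, statically unstable.

-0.15 kg m⁻³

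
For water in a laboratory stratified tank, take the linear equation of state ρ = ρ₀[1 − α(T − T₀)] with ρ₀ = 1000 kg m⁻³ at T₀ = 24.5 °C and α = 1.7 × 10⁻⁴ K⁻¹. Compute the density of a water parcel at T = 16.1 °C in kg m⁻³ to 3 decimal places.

1001.428 kg m⁻³

T − T₀ = -8.4 K.
Bracket = 1 − α·(-8.4) = 1 + (1.428 × 10⁻³) = 1.0014280.
ρ = 1000 × 1.0014280 = 1001.428 kg m⁻³.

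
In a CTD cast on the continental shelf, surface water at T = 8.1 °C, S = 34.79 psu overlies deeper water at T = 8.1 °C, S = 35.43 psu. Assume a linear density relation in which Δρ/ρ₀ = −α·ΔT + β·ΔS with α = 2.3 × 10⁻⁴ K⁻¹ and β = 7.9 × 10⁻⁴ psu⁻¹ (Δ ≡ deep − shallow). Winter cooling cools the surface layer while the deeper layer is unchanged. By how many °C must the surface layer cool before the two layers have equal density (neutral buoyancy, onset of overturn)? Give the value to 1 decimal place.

Neutral buoyancy requires Δρ = 0, i.e. −α(T_deep − T_surf′) + β(S_deep − S_surf) = 0.
T_surf′ = T_deep − (β/α)·ΔS = 8.1 − (7.9 × 10⁻⁴/2.3 × 10⁻⁴)·(+0.64) = 5.902 °C.
Cooling required: 8.1 − (5.902) = 2.198 °C.

2.2 °C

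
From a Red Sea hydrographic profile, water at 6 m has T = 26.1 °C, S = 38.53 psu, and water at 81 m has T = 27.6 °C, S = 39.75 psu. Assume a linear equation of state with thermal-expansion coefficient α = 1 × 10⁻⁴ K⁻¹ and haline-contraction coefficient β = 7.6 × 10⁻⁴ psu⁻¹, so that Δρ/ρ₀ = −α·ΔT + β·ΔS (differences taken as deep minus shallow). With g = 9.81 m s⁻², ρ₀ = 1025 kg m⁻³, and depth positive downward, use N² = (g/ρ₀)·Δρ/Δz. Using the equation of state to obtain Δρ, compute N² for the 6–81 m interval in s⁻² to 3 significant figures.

1.02 × 10⁻⁴ s⁻²

ΔT = +1.5 K, ΔS = +1.22 psu (deep − shallow).
Δρ/ρ₀ = −αΔT + βΔS = -1.50 × 10⁻⁴ + 9.272 × 10⁻⁴ = 7.772 × 10⁻⁴, so Δρ ≈ 0.7966 kg m⁻³.
N² = (g/ρ₀)·Δρ/Δz = g·(Δρ/ρ₀)/Δz = 9.81 × 7.772 × 10⁻⁴ / 75 = 1.0166 × 10⁻⁴ s⁻² ≈ 1.02 × 10⁻⁴ s⁻².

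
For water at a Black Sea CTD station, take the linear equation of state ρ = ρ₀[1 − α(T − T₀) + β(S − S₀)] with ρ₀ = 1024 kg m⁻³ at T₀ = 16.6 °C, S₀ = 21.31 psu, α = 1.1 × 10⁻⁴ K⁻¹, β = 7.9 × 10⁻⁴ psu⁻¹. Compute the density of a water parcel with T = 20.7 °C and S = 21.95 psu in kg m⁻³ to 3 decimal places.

1024.056 kg m⁻³

T − T₀ = +4.1 K, S − S₀ = +0.64 psu.
Bracket = 1 − α·(+4.1) + β·(+0.64) = 1 + (5.46 × 10⁻⁵) = 1.0000546.
ρ = 1024 × 1.0000546 = 1024.056 kg m⁻³.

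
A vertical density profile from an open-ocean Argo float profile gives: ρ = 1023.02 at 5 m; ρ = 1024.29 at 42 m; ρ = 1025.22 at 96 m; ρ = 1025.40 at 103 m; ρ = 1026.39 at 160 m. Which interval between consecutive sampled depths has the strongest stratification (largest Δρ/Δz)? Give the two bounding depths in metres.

Compute the density gradient over each adjacent pair:
  5–42 m: Δρ/Δz = 1.27/37 = 0.034 kg m⁻⁴
  42–96 m: Δρ/Δz = 0.93/54 = 0.017 kg m⁻⁴
  96–103 m: Δρ/Δz = 0.18/7 = 0.026 kg m⁻⁴
  103–160 m: Δρ/Δz = 0.99/57 = 0.017 kg m⁻⁴
The largest gradient is in the 5–42 m interval — the pycnocline.

5–42 m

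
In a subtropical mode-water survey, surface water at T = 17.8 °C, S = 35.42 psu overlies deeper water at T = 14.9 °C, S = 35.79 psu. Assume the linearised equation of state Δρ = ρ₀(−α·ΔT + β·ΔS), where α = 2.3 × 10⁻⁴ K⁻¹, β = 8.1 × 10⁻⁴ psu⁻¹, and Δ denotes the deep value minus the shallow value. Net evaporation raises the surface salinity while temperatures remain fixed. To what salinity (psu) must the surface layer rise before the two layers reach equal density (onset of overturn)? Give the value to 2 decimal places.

Neutral buoyancy requires −α(T_deep − T_surf) + β(S_deep − S_surf′) = 0.
S_surf′ = S_deep − (α/β)·ΔT = 35.79 − (2.3 × 10⁻⁴/8.1 × 10⁻⁴)·(-2.9) = 36.6135 psu.
Increase required: 36.6135 − 35.42 = 1.1935 psu.

36.61 psu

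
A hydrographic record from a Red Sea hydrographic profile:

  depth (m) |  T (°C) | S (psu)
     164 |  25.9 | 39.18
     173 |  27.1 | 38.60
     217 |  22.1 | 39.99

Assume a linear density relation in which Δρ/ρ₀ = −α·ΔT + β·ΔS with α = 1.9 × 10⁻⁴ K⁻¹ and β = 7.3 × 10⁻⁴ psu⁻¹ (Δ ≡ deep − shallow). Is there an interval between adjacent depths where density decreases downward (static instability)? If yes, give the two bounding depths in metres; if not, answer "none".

Evaluate Δρ/ρ₀ = −αΔT + βΔS across each adjacent pair:
  164–173 m: −αΔT+βΔS = −(1.9 × 10⁻⁴)(+1.2)+(7.3 × 10⁻⁴)(-0.58) = -6.5 × 10⁻⁴ → UNSTABLE
  173–217 m: −αΔT+βΔS = −(1.9 × 10⁻⁴)(-5.0)+(7.3 × 10⁻⁴)(+1.39) = 2.0 × 10⁻³ → stable
The 164–173 m interval has Δρ < 0: lighter water underlies denser water.

164–173 m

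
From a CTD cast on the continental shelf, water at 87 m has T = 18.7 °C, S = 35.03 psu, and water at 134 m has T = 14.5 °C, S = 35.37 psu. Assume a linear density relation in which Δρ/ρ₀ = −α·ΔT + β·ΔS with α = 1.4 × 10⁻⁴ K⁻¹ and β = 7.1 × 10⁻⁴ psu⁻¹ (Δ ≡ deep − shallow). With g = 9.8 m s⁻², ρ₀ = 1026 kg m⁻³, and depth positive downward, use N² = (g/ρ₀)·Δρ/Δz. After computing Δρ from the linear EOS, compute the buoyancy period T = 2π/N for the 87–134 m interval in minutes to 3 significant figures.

7.96 min

ΔT = -4.2 K, ΔS = +0.34 psu (deep − shallow).
Δρ/ρ₀ = −αΔT + βΔS = 5.88 × 10⁻⁴ + 2.414 × 10⁻⁴ = 8.294 × 10⁻⁴, so Δρ ≈ 0.8510 kg m⁻³.
N² = (g/ρ₀)·Δρ/Δz = g·(Δρ/ρ₀)/Δz = 9.8 × 8.294 × 10⁻⁴ / 47 = 1.7294 × 10⁻⁴ s⁻².
N = √(1.7294 × 10⁻⁴) = 0.013151 rad s⁻¹ → T = 2π/N = 477.77 s = 7.9628 min ≈ 7.96 min.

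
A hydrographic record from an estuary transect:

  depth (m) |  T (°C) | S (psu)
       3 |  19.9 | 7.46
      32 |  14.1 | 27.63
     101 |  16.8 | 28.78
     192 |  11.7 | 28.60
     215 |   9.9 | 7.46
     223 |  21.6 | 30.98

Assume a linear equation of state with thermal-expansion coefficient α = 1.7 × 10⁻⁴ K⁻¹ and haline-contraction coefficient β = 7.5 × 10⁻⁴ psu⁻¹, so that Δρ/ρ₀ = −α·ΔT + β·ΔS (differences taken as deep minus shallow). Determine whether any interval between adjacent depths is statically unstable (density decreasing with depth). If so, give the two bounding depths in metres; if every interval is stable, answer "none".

Evaluate Δρ/ρ₀ = −αΔT + βΔS across each adjacent pair:
  3–32 m: −αΔT+βΔS = −(1.7 × 10⁻⁴)(-5.8)+(7.5 × 10⁻⁴)(+20.17) = 0.016 → stable
  32–101 m: −αΔT+βΔS = −(1.7 × 10⁻⁴)(+2.7)+(7.5 × 10⁻⁴)(+1.15) = 4.0 × 10⁻⁴ → stable
  101–192 m: −αΔT+βΔS = −(1.7 × 10⁻⁴)(-5.1)+(7.5 × 10⁻⁴)(-0.18) = 7.3 × 10⁻⁴ → stable
  192–215 m: −αΔT+βΔS = −(1.7 × 10⁻⁴)(-1.8)+(7.5 × 10⁻⁴)(-21.14) = -0.016 → UNSTABLE
  215–223 m: −αΔT+βΔS = −(1.7 × 10⁻⁴)(+11.7)+(7.5 × 10⁻⁴)(+23.52) = 0.016 → stable
The 192–215 m interval has Δρ < 0: lighter water underlies denser water.

192–215 m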